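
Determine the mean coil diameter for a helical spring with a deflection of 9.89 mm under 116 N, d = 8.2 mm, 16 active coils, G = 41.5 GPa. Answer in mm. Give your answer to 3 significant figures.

50.0 mm

Required rate k = F/δ = 116/9.89 = 11.729 N/mm
D = (Gd⁴/(8N_a·k))^(1/3) = (41.5×10³·8.2⁴/(8·16·11.729))^(1/3)
  = (124978)^(1/3) = 49.9970 mm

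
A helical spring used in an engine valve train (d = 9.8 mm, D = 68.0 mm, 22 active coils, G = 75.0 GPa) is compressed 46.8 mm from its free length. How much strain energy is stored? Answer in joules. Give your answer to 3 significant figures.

k = Gd⁴/(8D³N_a) = (75.0×10³)(9.8⁴)/(8·68.0³·22) = 12.5 N/mm
U = ½kδ² = 0.5 × 12.5 × 46.8² = 13690 N·mm = 13.69 J

13.7 J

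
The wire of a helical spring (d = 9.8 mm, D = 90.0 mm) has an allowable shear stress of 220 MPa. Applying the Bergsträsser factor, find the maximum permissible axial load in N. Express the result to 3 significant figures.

787 N

C = D/d = 90.0/9.8 = 9.1837
K_B = (4C+2)/(4C−3) = 38.735/33.735 = 1.1482
τ_max = K·8FD/(πd³) → F_max = τ_allow·πd³/(8DK)
F_max = 220·π·9.8³/(8·90.0·1.1482) = 6.5051e+05/826.72 = 786.86 N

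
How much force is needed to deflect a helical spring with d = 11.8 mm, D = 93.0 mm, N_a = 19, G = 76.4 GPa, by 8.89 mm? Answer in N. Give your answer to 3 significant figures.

k = Gd⁴/(8D³N_a) = (76.4×10³)(11.8⁴)/(8·93.0³·19) = 12.115 N/mm
F = k·δ = 12.115 × 8.89 = 107.7 N

108 N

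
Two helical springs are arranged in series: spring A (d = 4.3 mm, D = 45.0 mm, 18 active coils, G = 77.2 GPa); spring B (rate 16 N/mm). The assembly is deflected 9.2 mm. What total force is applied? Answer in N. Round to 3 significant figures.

k_A = Gd⁴/(8D³N_a) = (77.2×10³)(4.3⁴)/(8·45.0³·18) = 2.0114 N/mm
Series: 1/k_eq = 1/2.0114 + 1/16 = 0.55967; k_eq = 1.7868 N/mm
F = k_eq·δ = 1.7868·9.2 = 16.438 N

16.4 N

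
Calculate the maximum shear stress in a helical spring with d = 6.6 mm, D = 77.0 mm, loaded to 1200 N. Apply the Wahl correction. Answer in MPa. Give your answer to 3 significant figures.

919 MPa

Spring index C = D/d = 77.0/6.6 = 11.6667
K_W = (4C−1)/(4C−4) + 0.615/C = 45.667/42.667 + 0.0527 = 1.1230
τ₀ = 8FD/(πd³) = 8·1200·77.0/(π·6.6³) = 739200/903.2 = 818.43 MPa
τ_max = K·τ₀ = 1.1230 × 818.43 = 919.12 MPa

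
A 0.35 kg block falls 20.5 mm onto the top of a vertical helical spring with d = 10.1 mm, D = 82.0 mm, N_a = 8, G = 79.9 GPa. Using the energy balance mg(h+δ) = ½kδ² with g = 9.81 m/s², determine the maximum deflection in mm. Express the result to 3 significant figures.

k = Gd⁴/(8D³N_a) = (79.9×10³)(10.1⁴)/(8·82.0³·8) = 23.562 N/mm
W = mg = 0.35 × 9.81 = 3.4335 N
½kδ² − Wδ − Wh = 0 → δ = (W + √(W² + 2kWh))/k
δ = (3.4335 + √(11.789 + 3316.89))/23.562 = (3.4335 + 57.695)/23.562 = 2.5944 mm

2.59 mm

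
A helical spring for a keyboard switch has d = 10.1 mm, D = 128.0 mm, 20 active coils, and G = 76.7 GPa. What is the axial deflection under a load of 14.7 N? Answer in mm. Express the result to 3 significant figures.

6.18 mm

k = Gd⁴/(8D³N_a) = (76.7×10³)(10.1⁴)/(8·128.0³·20) = 2.3787 N/mm
δ = F/k = 14.7 / 2.3787 = 6.18 mm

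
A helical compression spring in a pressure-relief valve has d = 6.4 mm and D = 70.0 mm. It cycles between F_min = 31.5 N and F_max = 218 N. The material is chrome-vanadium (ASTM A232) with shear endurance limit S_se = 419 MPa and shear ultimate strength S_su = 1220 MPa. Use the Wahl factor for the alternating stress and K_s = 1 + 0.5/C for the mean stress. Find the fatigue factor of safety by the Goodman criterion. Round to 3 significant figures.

4.10

C = D/d = 70.0/6.4 = 10.9375; K_W = (4C−1)/(4C−4)+0.615/C = 1.1317; K_s = 1+0.5/C = 1.0457
F_a = (F_max−F_min)/2 = 93.25 N; F_m = (F_max+F_min)/2 = 124.75 N
τ_a = K_W·8F_aD/(πd³) = 1.1317 × 63.408 = 71.759 MPa
τ_m = K_s·8F_mD/(πd³) = 1.0457 × 84.828 = 88.706 MPa
Goodman: 1/n_f = τ_a/S_se + τ_m/S_su = 71.759/419 + 88.706/1220 = 0.17126 + 0.07271 = 0.24397
n_f = 1/0.24397 = 4.099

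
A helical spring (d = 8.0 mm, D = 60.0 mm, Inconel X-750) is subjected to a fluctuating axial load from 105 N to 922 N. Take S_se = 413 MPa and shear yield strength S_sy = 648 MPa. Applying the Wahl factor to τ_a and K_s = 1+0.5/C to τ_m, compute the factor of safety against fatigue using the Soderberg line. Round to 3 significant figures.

1.65

C = D/d = 60.0/8.0 = 7.5000; K_W = (4C−1)/(4C−4)+0.615/C = 1.1974; K_s = 1+0.5/C = 1.0667
F_a = (F_max−F_min)/2 = 408.5 N; F_m = (F_max+F_min)/2 = 513.5 N
τ_a = K_W·8F_aD/(πd³) = 1.1974 × 121.9 = 145.96 MPa
τ_m = K_s·8F_mD/(πd³) = 1.0667 × 153.24 = 163.45 MPa
Soderberg: 1/n_f = τ_a/S_se + τ_m/S_sy = 145.96/413 + 163.45/648 = 0.35342 + 0.25224 = 0.60567
n_f = 1/0.60567 = 1.651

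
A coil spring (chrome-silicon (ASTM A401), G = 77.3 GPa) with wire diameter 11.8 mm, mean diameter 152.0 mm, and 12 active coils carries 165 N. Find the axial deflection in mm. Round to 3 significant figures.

k = Gd⁴/(8D³N_a) = (77.3×10³)(11.8⁴)/(8·152.0³·12) = 4.4453 N/mm
δ = F/k = 165 / 4.4453 = 37.117 mm

37.1 mm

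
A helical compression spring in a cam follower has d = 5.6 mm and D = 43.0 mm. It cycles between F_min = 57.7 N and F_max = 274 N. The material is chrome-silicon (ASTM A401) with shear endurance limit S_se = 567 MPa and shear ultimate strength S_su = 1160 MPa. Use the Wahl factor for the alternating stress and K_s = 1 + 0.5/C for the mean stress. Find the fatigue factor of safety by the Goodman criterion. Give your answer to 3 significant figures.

4.22

C = D/d = 43.0/5.6 = 7.6786; K_W = (4C−1)/(4C−4)+0.615/C = 1.1924; K_s = 1+0.5/C = 1.0651
F_a = (F_max−F_min)/2 = 108.15 N; F_m = (F_max+F_min)/2 = 165.85 N
τ_a = K_W·8F_aD/(πd³) = 1.1924 × 67.433 = 80.406 MPa
τ_m = K_s·8F_mD/(πd³) = 1.0651 × 103.41 = 110.14 MPa
Goodman: 1/n_f = τ_a/S_se + τ_m/S_su = 80.406/567 + 110.14/1160 = 0.14181 + 0.09495 = 0.23676
n_f = 1/0.23676 = 4.224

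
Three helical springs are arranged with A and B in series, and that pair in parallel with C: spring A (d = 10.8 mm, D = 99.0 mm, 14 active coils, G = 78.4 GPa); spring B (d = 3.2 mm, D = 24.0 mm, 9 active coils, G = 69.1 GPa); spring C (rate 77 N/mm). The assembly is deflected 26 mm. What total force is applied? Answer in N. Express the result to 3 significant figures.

2110 N

k_A = Gd⁴/(8D³N_a) = (78.4×10³)(10.8⁴)/(8·99.0³·14) = 9.8149 N/mm
k_B = Gd⁴/(8D³N_a) = (69.1×10³)(3.2⁴)/(8·24.0³·9) = 7.2797 N/mm
Springs A,B series: k_AB = 1/(1/9.8149+1/7.2797) = 4.1797 N/mm; parallel with C: k_eq = 4.1797+77 = 81.18 N/mm
F = k_eq·δ = 81.18·26 = 2110.7 N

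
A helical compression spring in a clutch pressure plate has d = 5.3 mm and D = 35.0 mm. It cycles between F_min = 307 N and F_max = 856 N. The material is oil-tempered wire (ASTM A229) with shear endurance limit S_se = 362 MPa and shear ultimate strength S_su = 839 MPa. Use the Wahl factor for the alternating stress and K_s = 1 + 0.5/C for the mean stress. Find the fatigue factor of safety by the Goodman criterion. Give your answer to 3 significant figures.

0.997

C = D/d = 35.0/5.3 = 6.6038; K_W = (4C−1)/(4C−4)+0.615/C = 1.2270; K_s = 1+0.5/C = 1.0757
F_a = (F_max−F_min)/2 = 274.5 N; F_m = (F_max+F_min)/2 = 581.5 N
τ_a = K_W·8F_aD/(πd³) = 1.2270 × 164.33 = 201.63 MPa
τ_m = K_s·8F_mD/(πd³) = 1.0757 × 348.12 = 374.48 MPa
Goodman: 1/n_f = τ_a/S_se + τ_m/S_su = 201.63/362 + 374.48/839 = 0.55699 + 0.44634 = 1.0033
n_f = 1/1.0033 = 0.9967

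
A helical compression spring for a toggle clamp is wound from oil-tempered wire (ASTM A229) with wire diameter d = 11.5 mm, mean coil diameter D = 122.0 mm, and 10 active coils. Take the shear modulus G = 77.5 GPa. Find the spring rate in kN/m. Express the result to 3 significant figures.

k = Gd⁴/(8D³N_a) = (77.5×10³ × 11.5⁴) / (8 × 122.0³ × 10)
  = 1.35548e+09 / 1.45268e+08 = 9.3309 N/mm

9.33 kN/m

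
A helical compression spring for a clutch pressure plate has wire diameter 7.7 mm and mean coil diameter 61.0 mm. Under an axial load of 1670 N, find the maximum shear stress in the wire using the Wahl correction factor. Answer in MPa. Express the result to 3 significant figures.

674 MPa

Spring index C = D/d = 61.0/7.7 = 7.9221
K_W = (4C−1)/(4C−4) + 0.615/C = 30.688/27.688 + 0.0776 = 1.1860
τ₀ = 8FD/(πd³) = 8·1670·61.0/(π·7.7³) = 814960/1434.2 = 568.22 MPa
τ_max = K·τ₀ = 1.1860 × 568.22 = 673.89 MPa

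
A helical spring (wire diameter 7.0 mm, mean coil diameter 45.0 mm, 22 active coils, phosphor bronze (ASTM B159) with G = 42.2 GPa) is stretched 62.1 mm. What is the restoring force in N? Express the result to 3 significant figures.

k = Gd⁴/(8D³N_a) = (42.2×10³)(7.0⁴)/(8·45.0³·22) = 6.3176 N/mm
F = k·δ = 6.3176 × 62.1 = 392.33 N

392 N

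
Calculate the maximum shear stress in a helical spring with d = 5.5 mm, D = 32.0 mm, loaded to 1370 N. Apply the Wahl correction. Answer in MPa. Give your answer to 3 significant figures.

Spring index C = D/d = 32.0/5.5 = 5.8182
K_W = (4C−1)/(4C−4) + 0.615/C = 22.273/19.273 + 0.1057 = 1.2614
τ₀ = 8FD/(πd³) = 8·1370·32.0/(π·5.5³) = 350720/522.68 = 671 MPa
τ_max = K·τ₀ = 1.2614 × 671 = 846.38 MPa

846 MPa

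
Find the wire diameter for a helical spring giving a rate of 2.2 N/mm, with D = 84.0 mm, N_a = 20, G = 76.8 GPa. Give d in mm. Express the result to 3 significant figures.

7.22 mm

d = (8D³N_a·k / G)^(1/4) = (8·84.0³·20·2.2 / (76.8×10³))^0.25
  = (2716.6)^0.25 = 7.2195 mm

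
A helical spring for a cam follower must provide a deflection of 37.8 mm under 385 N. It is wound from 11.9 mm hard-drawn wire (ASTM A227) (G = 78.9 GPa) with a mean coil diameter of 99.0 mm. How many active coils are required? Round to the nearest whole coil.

20

Required rate k = F/δ = 385/37.8 = 10.185 N/mm
N_a = Gd⁴/(8D³k) = (78.9×10³ × 11.9⁴)/(8 × 99.0³ × 10.185)
    = 1.58221e+09 / 7.90614e+07 = 20.01 → 20 coils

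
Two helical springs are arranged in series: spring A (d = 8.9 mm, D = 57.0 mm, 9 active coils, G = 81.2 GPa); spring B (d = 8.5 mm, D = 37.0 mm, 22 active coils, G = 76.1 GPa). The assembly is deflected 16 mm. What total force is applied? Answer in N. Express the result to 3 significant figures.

k_A = Gd⁴/(8D³N_a) = (81.2×10³)(8.9⁴)/(8·57.0³·9) = 38.208 N/mm
k_B = Gd⁴/(8D³N_a) = (76.1×10³)(8.5⁴)/(8·37.0³·22) = 44.56 N/mm
Series: 1/k_eq = 1/38.208 + 1/44.56 = 0.048614; k_eq = 20.57 N/mm
F = k_eq·δ = 20.57·16 = 329.12 N

329 N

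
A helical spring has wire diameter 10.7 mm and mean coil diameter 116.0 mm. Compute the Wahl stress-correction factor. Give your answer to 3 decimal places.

1.133

C = D/d = 116.0/10.7 = 10.8411
K_W = (4C−1)/(4C−4) + 0.615/C = 42.364/39.364 + 0.0567 = 1.1329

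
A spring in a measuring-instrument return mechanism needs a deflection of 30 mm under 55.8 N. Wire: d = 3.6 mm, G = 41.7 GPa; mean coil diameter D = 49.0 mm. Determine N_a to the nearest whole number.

Required rate k = F/δ = 55.8/30 = 1.86 N/mm
N_a = Gd⁴/(8D³k) = (41.7×10³ × 3.6⁴)/(8 × 49.0³ × 1.86)
    = 7.004e+06 / 1.75062e+06 = 4.001 → 4 coils

4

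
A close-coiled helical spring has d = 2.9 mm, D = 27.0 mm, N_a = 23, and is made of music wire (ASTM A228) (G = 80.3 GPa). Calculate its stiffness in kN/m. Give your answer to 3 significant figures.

1.57 kN/m

k = Gd⁴/(8D³N_a) = (80.3×10³ × 2.9⁴) / (8 × 27.0³ × 23)
  = 5.67947e+06 / 3.62167e+06 = 1.5682 N/mm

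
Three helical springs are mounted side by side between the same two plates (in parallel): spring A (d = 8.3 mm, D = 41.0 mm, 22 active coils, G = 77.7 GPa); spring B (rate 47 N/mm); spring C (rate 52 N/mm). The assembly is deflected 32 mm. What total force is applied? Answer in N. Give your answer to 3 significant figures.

4140 N

k_A = Gd⁴/(8D³N_a) = (77.7×10³)(8.3⁴)/(8·41.0³·22) = 30.4 N/mm
Parallel: k_eq = 30.4 + 47 + 52 = 129.4 N/mm
F = k_eq·δ = 129.4·32 = 4140.8 N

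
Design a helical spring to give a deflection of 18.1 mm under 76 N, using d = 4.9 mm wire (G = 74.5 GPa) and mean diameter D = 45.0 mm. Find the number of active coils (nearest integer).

Required rate k = F/δ = 76/18.1 = 4.1989 N/mm
N_a = Gd⁴/(8D³k) = (74.5×10³ × 4.9⁴)/(8 × 45.0³ × 4.1989)
    = 4.29478e+07 / 3.06099e+06 = 14.03 → 14 coils

14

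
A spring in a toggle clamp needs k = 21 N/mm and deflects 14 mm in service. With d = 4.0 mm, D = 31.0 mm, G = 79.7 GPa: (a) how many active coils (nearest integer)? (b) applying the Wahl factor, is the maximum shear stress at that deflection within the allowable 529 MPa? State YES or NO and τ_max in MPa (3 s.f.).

N_a = Gd⁴/(8D³k) = (79.7×10³)(4.0⁴)/(8·31.0³·21) = 4.077 → N_a = 4
Actual rate k = Gd⁴/(8D³·4) = 21.402 N/mm
Working load F = kδ = 21.402·14 = 299.63 N
C = 31.0/4.0 = 7.7500; K_W = (4C−1)/(4C−4)+0.615/C = 1.1905
τ_max = K_W·8FD/(πd³) = 1.1905·369.58 = 439.98 MPa
τ_max ≤ 529 MPa → acceptable

(a) 4 coils; (b) YES, τ_max = 440 MPa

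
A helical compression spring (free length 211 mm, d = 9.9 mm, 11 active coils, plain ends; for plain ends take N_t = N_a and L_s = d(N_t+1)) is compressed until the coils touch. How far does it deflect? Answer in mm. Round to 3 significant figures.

N_t = 11; L_s = 9.9·12 = 118.8 mm
δ_solid = L₀ − L_s = 211 − 118.8 = 92.2 mm

92.2 mm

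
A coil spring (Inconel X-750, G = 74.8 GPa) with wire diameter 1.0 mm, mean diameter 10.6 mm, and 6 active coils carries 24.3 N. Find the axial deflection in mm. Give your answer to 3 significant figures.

18.6 mm

k = Gd⁴/(8D³N_a) = (74.8×10³)(1.0⁴)/(8·10.6³·6) = 1.3084 N/mm
δ = F/k = 24.3 / 1.3084 = 18.572 mm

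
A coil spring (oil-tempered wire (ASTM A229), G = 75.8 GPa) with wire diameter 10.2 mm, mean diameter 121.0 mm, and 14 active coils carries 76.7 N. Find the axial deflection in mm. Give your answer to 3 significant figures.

k = Gd⁴/(8D³N_a) = (75.8×10³)(10.2⁴)/(8·121.0³·14) = 4.1352 N/mm
δ = F/k = 76.7 / 4.1352 = 18.548 mm

18.5 mm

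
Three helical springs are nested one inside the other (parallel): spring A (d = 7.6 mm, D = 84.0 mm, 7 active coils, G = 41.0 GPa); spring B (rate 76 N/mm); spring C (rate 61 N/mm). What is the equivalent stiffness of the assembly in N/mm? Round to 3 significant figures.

141 N/mm

k_A = Gd⁴/(8D³N_a) = (41.0×10³)(7.6⁴)/(8·84.0³·7) = 4.1211 N/mm
Parallel: k_eq = 4.1211 + 76 + 61 = 141.12 N/mm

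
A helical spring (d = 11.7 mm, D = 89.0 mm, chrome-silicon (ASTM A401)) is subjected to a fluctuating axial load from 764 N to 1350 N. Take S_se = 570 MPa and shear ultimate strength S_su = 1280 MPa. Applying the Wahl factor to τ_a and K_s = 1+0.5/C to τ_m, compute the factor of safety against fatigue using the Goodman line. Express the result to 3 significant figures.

4.73

C = D/d = 89.0/11.7 = 7.6068; K_W = (4C−1)/(4C−4)+0.615/C = 1.1944; K_s = 1+0.5/C = 1.0657
F_a = (F_max−F_min)/2 = 293 N; F_m = (F_max+F_min)/2 = 1057 N
τ_a = K_W·8F_aD/(πd³) = 1.1944 × 41.461 = 49.52 MPa
τ_m = K_s·8F_mD/(πd³) = 1.0657 × 149.57 = 159.4 MPa
Goodman: 1/n_f = τ_a/S_se + τ_m/S_su = 49.52/570 + 159.4/1280 = 0.08688 + 0.12453 = 0.21141
n_f = 1/0.21141 = 4.73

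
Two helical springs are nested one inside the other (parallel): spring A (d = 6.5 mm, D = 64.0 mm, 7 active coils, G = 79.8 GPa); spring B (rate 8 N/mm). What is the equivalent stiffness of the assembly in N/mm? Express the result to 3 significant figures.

k_A = Gd⁴/(8D³N_a) = (79.8×10³)(6.5⁴)/(8·64.0³·7) = 9.7035 N/mm
Parallel: k_eq = 9.7035 + 8 = 17.703 N/mm

17.7 N/mm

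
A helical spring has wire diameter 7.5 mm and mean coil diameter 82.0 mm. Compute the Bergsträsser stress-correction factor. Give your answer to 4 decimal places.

1.1227

C = D/d = 82.0/7.5 = 10.9333
K_B = (4C+2)/(4C−3) = 45.733/40.733 = 1.1227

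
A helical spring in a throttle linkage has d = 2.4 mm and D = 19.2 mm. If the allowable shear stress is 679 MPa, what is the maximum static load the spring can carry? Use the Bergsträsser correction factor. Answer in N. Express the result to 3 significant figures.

C = D/d = 19.2/2.4 = 8.0000
K_B = (4C+2)/(4C−3) = 34.000/29.000 = 1.1724
τ_max = K·8FD/(πd³) → F_max = τ_allow·πd³/(8DK)
F_max = 679·π·2.4³/(8·19.2·1.1724) = 29489/180.08 = 163.75 N

164 N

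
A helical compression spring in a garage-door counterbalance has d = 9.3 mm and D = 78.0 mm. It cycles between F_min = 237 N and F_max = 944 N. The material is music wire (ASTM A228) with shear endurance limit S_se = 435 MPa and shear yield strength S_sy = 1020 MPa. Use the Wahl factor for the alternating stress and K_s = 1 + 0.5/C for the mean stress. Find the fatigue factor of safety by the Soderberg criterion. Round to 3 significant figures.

C = D/d = 78.0/9.3 = 8.3871; K_W = (4C−1)/(4C−4)+0.615/C = 1.1749; K_s = 1+0.5/C = 1.0596
F_a = (F_max−F_min)/2 = 353.5 N; F_m = (F_max+F_min)/2 = 590.5 N
τ_a = K_W·8F_aD/(πd³) = 1.1749 × 87.292 = 102.56 MPa
τ_m = K_s·8F_mD/(πd³) = 1.0596 × 145.82 = 154.51 MPa
Soderberg: 1/n_f = τ_a/S_se + τ_m/S_sy = 102.56/435 + 154.51/1020 = 0.23576 + 0.15148 = 0.38724
n_f = 1/0.38724 = 2.582

2.58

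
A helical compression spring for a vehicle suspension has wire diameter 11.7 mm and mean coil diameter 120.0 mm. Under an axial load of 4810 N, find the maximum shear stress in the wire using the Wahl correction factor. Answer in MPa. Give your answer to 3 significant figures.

1050 MPa

Spring index C = D/d = 120.0/11.7 = 10.2564
K_W = (4C−1)/(4C−4) + 0.615/C = 40.026/37.026 + 0.0600 = 1.1410
τ₀ = 8FD/(πd³) = 8·4810·120.0/(π·11.7³) = 4.6176e+06/5031.6 = 917.72 MPa
τ_max = K·τ₀ = 1.1410 × 917.72 = 1047.1 MPa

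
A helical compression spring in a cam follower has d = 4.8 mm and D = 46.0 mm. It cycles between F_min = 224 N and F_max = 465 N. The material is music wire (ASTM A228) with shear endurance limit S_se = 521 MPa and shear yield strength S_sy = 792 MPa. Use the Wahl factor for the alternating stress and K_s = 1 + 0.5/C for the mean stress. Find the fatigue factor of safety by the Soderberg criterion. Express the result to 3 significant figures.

1.30

C = D/d = 46.0/4.8 = 9.5833; K_W = (4C−1)/(4C−4)+0.615/C = 1.1516; K_s = 1+0.5/C = 1.0522
F_a = (F_max−F_min)/2 = 120.5 N; F_m = (F_max+F_min)/2 = 344.5 N
τ_a = K_W·8F_aD/(πd³) = 1.1516 × 127.63 = 146.98 MPa
τ_m = K_s·8F_mD/(πd³) = 1.0522 × 364.89 = 383.93 MPa
Soderberg: 1/n_f = τ_a/S_se + τ_m/S_sy = 146.98/521 + 383.93/792 = 0.28210 + 0.48476 = 0.76686
n_f = 1/0.76686 = 1.304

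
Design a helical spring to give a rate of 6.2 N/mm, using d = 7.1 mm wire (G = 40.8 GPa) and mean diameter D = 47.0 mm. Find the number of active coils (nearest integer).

20

N_a = Gd⁴/(8D³k) = (40.8×10³ × 7.1⁴)/(8 × 47.0³ × 6.2)
    = 1.0368e+08 / 5.14962e+06 = 20.13 → 20 coils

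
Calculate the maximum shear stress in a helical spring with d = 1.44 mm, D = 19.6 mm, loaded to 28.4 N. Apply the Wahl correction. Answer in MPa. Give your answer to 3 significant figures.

524 MPa

Spring index C = D/d = 19.6/1.44 = 13.6111
K_W = (4C−1)/(4C−4) + 0.615/C = 53.444/50.444 + 0.0452 = 1.1047
τ₀ = 8FD/(πd³) = 8·28.4·19.6/(π·1.44³) = 4453.12/9.3807 = 474.71 MPa
τ_max = K·τ₀ = 1.1047 × 474.71 = 524.39 MPa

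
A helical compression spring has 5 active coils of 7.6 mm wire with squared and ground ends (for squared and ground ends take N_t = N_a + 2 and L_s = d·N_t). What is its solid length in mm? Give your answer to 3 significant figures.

53.2 mm

squared and ground ends: N_t = N_a + 2 = 5 + 2 = 7
L_s = d·N_t = 7.6 × 7 = 53.2 mm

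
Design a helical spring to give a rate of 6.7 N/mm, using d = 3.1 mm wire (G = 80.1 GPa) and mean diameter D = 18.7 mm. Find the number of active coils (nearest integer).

21

N_a = Gd⁴/(8D³k) = (80.1×10³ × 3.1⁴)/(8 × 18.7³ × 6.7)
    = 7.3974e+06 / 350501 = 21.11 → 21 coils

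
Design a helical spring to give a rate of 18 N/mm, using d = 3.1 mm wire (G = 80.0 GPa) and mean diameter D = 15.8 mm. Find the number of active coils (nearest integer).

13

N_a = Gd⁴/(8D³k) = (80.0×10³ × 3.1⁴)/(8 × 15.8³ × 18)
    = 7.38817e+06 / 567981 = 13.01 → 13 coils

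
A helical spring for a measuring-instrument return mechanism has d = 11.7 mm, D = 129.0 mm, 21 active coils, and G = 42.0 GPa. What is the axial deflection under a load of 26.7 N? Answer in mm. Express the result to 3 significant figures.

12.2 mm

k = Gd⁴/(8D³N_a) = (42.0×10³)(11.7⁴)/(8·129.0³·21) = 2.1823 N/mm
δ = F/k = 26.7 / 2.1823 = 12.235 mm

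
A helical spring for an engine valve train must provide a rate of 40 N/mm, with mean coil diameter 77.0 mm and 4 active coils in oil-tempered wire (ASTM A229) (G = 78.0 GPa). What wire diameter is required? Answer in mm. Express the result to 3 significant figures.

9.30 mm

d = (8D³N_a·k / G)^(1/4) = (8·77.0³·4·40 / (78.0×10³))^0.25
  = (7491.8)^0.25 = 9.3035 mm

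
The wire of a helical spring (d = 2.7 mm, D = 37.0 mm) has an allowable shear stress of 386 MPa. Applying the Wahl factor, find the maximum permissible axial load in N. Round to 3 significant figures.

73.0 N

C = D/d = 37.0/2.7 = 13.7037
K_W = (4C−1)/(4C−4) + 0.615/C = 53.815/50.815 + 0.0449 = 1.1039
τ_max = K·8FD/(πd³) → F_max = τ_allow·πd³/(8DK)
F_max = 386·π·2.7³/(8·37.0·1.1039) = 23869/326.76 = 73.047 N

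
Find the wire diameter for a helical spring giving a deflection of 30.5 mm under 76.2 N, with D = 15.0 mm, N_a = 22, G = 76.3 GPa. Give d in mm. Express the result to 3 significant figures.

Required rate k = F/δ = 76.2/30.5 = 2.4984 N/mm
d = (8D³N_a·k / G)^(1/4) = (8·15.0³·22·2.4984 / (76.3×10³))^0.25
  = (19.45)^0.25 = 2.1000 mm

2.10 mm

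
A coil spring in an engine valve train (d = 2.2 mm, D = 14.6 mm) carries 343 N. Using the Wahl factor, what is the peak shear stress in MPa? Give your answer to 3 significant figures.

1470 MPa

Spring index C = D/d = 14.6/2.2 = 6.6364
K_W = (4C−1)/(4C−4) + 0.615/C = 25.545/22.545 + 0.0927 = 1.2257
τ₀ = 8FD/(πd³) = 8·343·14.6/(π·2.2³) = 40062.4/33.452 = 1197.6 MPa
τ_max = K·τ₀ = 1.2257 × 1197.6 = 1468 MPa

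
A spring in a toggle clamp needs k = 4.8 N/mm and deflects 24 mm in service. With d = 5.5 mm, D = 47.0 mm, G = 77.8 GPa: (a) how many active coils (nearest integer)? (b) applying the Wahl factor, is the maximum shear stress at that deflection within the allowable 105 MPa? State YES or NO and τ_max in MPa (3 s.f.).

(a) 18 coils; (b) YES, τ_max = 96.3 MPa

N_a = Gd⁴/(8D³k) = (77.8×10³)(5.5⁴)/(8·47.0³·4.8) = 17.86 → N_a = 18
Actual rate k = Gd⁴/(8D³·18) = 4.7618 N/mm
Working load F = kδ = 4.7618·24 = 114.28 N
C = 47.0/5.5 = 8.5455; K_W = (4C−1)/(4C−4)+0.615/C = 1.1714
τ_max = K_W·8FD/(πd³) = 1.1714·82.212 = 96.3 MPa
τ_max ≤ 105 MPa → acceptable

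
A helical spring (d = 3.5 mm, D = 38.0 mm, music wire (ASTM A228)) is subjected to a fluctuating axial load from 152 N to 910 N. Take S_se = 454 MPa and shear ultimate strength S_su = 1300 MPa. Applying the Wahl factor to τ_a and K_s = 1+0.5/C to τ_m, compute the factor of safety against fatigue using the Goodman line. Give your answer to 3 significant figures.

0.323

C = D/d = 38.0/3.5 = 10.8571; K_W = (4C−1)/(4C−4)+0.615/C = 1.1327; K_s = 1+0.5/C = 1.0461
F_a = (F_max−F_min)/2 = 379 N; F_m = (F_max+F_min)/2 = 531 N
τ_a = K_W·8F_aD/(πd³) = 1.1327 × 855.38 = 968.92 MPa
τ_m = K_s·8F_mD/(πd³) = 1.0461 × 1198.4 = 1253.6 MPa
Goodman: 1/n_f = τ_a/S_se + τ_m/S_su = 968.92/454 + 1253.6/1300 = 2.13417 + 0.96433 = 3.0985
n_f = 1/3.0985 = 0.3227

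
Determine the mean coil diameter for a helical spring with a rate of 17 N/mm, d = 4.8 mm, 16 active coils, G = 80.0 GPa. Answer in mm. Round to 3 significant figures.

26.9 mm

D = (Gd⁴/(8N_a·k))^(1/3) = (80.0×10³·4.8⁴/(8·16·17))^(1/3)
  = (19516.2)^(1/3) = 26.9235 mm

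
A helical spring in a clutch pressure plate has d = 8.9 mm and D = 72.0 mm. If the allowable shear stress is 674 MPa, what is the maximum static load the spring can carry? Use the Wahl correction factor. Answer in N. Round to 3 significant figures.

2190 N

C = D/d = 72.0/8.9 = 8.0899
K_W = (4C−1)/(4C−4) + 0.615/C = 31.360/28.360 + 0.0760 = 1.1818
τ_max = K·8FD/(πd³) → F_max = τ_allow·πd³/(8DK)
F_max = 674·π·8.9³/(8·72.0·1.1818) = 1.4927e+06/680.72 = 2192.9 N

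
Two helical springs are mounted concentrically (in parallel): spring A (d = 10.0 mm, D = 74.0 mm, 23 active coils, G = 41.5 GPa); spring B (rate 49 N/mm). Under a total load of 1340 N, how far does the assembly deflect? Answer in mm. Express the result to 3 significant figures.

24.6 mm

k_A = Gd⁴/(8D³N_a) = (41.5×10³)(10.0⁴)/(8·74.0³·23) = 5.5659 N/mm
Parallel: k_eq = 5.5659 + 49 = 54.566 N/mm
δ = F/k_eq = 1340/54.566 = 24.557 mm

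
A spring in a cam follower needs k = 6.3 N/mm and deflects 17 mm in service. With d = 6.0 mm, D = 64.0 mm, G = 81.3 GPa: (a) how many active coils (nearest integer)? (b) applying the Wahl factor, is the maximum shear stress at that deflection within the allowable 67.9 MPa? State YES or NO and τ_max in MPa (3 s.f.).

N_a = Gd⁴/(8D³k) = (81.3×10³)(6.0⁴)/(8·64.0³·6.3) = 7.975 → N_a = 8
Actual rate k = Gd⁴/(8D³·8) = 6.2802 N/mm
Working load F = kδ = 6.2802·17 = 106.76 N
C = 64.0/6.0 = 10.6667; K_W = (4C−1)/(4C−4)+0.615/C = 1.1352
τ_max = K_W·8FD/(πd³) = 1.1352·80.555 = 91.449 MPa
τ_max > 67.9 MPa → exceeds allowable

(a) 8 coils; (b) NO, τ_max = 91.4 MPa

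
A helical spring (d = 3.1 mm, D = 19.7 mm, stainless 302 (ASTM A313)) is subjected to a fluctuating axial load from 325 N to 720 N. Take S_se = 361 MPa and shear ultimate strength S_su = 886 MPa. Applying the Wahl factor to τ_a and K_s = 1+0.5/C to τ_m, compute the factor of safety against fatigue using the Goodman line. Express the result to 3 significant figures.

C = D/d = 19.7/3.1 = 6.3548; K_W = (4C−1)/(4C−4)+0.615/C = 1.2368; K_s = 1+0.5/C = 1.0787
F_a = (F_max−F_min)/2 = 197.5 N; F_m = (F_max+F_min)/2 = 522.5 N
τ_a = K_W·8F_aD/(πd³) = 1.2368 × 332.57 = 411.34 MPa
τ_m = K_s·8F_mD/(πd³) = 1.0787 × 879.85 = 949.07 MPa
Goodman: 1/n_f = τ_a/S_se + τ_m/S_su = 411.34/361 + 949.07/886 = 1.13945 + 1.07119 = 2.2106
n_f = 1/2.2106 = 0.4524

0.452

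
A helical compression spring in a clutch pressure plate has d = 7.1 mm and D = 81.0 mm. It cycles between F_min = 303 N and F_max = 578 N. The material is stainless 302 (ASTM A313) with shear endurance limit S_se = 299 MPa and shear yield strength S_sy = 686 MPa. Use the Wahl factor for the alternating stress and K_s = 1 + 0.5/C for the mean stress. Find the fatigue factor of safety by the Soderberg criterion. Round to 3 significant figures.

1.46

C = D/d = 81.0/7.1 = 11.4085; K_W = (4C−1)/(4C−4)+0.615/C = 1.1260; K_s = 1+0.5/C = 1.0438
F_a = (F_max−F_min)/2 = 137.5 N; F_m = (F_max+F_min)/2 = 440.5 N
τ_a = K_W·8F_aD/(πd³) = 1.1260 × 79.242 = 89.223 MPa
τ_m = K_s·8F_mD/(πd³) = 1.0438 × 253.86 = 264.99 MPa
Soderberg: 1/n_f = τ_a/S_se + τ_m/S_sy = 89.223/299 + 264.99/686 = 0.29841 + 0.38628 = 0.68468
n_f = 1/0.68468 = 1.461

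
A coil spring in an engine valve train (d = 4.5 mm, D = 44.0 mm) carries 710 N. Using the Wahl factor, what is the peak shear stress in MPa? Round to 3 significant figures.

1000 MPa

Spring index C = D/d = 44.0/4.5 = 9.7778
K_W = (4C−1)/(4C−4) + 0.615/C = 38.111/35.111 + 0.0629 = 1.1483
τ₀ = 8FD/(πd³) = 8·710·44.0/(π·4.5³) = 249920/286.28 = 873 MPa
τ_max = K·τ₀ = 1.1483 × 873 = 1002.5 MPa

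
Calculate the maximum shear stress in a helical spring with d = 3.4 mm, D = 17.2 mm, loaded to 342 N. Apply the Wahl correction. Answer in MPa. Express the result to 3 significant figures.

Spring index C = D/d = 17.2/3.4 = 5.0588
K_W = (4C−1)/(4C−4) + 0.615/C = 19.235/16.235 + 0.1216 = 1.3064
τ₀ = 8FD/(πd³) = 8·342·17.2/(π·3.4³) = 47059.2/123.48 = 381.12 MPa
τ_max = K·τ₀ = 1.3064 × 381.12 = 497.87 MPa

498 MPa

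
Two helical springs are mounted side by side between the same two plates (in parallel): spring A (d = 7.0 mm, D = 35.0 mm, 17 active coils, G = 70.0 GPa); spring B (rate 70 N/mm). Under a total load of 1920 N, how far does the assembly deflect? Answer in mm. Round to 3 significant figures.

19.4 mm

k_A = Gd⁴/(8D³N_a) = (70.0×10³)(7.0⁴)/(8·35.0³·17) = 28.824 N/mm
Parallel: k_eq = 28.824 + 70 = 98.824 N/mm
δ = F/k_eq = 1920/98.824 = 19.429 mm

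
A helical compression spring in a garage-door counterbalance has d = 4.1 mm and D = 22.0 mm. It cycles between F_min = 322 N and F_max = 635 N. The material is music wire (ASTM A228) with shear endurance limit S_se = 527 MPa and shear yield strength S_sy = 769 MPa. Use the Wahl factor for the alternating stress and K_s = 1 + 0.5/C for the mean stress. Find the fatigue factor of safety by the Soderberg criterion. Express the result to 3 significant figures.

C = D/d = 22.0/4.1 = 5.3659; K_W = (4C−1)/(4C−4)+0.615/C = 1.2864; K_s = 1+0.5/C = 1.0932
F_a = (F_max−F_min)/2 = 156.5 N; F_m = (F_max+F_min)/2 = 478.5 N
τ_a = K_W·8F_aD/(πd³) = 1.2864 × 127.21 = 163.64 MPa
τ_m = K_s·8F_mD/(πd³) = 1.0932 × 388.95 = 425.19 MPa
Soderberg: 1/n_f = τ_a/S_se + τ_m/S_sy = 163.64/527 + 425.19/769 = 0.31052 + 0.55292 = 0.86344
n_f = 1/0.86344 = 1.158

1.16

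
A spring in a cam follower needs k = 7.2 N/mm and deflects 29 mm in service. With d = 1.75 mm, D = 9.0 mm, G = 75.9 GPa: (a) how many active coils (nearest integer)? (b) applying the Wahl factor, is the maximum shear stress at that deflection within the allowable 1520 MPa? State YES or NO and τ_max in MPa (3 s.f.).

(a) 17 coils; (b) YES, τ_max = 1160 MPa

N_a = Gd⁴/(8D³k) = (75.9×10³)(1.75⁴)/(8·9.0³·7.2) = 16.95 → N_a = 17
Actual rate k = Gd⁴/(8D³·17) = 7.1801 N/mm
Working load F = kδ = 7.1801·29 = 208.22 N
C = 9.0/1.75 = 5.1429; K_W = (4C−1)/(4C−4)+0.615/C = 1.3006
τ_max = K_W·8FD/(πd³) = 1.3006·890.42 = 1158.1 MPa
τ_max ≤ 1520 MPa → acceptable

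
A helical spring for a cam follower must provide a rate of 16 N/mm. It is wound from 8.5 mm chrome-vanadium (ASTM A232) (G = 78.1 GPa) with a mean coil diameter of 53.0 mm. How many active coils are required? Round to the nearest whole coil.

21

N_a = Gd⁴/(8D³k) = (78.1×10³ × 8.5⁴)/(8 × 53.0³ × 16)
    = 4.07687e+08 / 1.90563e+07 = 21.39 → 21 coils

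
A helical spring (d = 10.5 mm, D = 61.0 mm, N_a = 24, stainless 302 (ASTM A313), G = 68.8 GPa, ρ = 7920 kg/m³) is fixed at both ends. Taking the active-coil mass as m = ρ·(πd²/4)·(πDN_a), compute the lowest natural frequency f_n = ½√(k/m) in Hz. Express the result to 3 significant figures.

k = Gd⁴/(8D³N_a) = (68.8×10³)(10.5⁴)/(8·61.0³·24) = 19.189 N/mm = 19189 N/m
Wire length L = πDN_a = π·61.0·24 = 4599.3 mm
m = ρ·(πd²/4)·L = 7920 × 86.59×10⁻⁶ m² × 4.5993 m = 3.1542 kg
f_n = ½√(k/m) = 0.5·√(19189/3.1542) = 0.5·√(6083.7) = 38.999 Hz

39.0 Hz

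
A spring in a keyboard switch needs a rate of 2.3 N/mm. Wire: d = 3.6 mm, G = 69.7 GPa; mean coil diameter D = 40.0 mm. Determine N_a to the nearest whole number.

10

N_a = Gd⁴/(8D³k) = (69.7×10³ × 3.6⁴)/(8 × 40.0³ × 2.3)
    = 1.17069e+07 / 1.1776e+06 = 9.941 → 10 coils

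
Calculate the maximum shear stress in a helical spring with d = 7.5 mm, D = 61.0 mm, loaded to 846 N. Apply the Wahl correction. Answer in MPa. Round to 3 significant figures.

368 MPa

Spring index C = D/d = 61.0/7.5 = 8.1333
K_W = (4C−1)/(4C−4) + 0.615/C = 31.533/28.533 + 0.0756 = 1.1808
τ₀ = 8FD/(πd³) = 8·846·61.0/(π·7.5³) = 412848/1325.4 = 311.5 MPa
τ_max = K·τ₀ = 1.1808 × 311.5 = 367.8 MPa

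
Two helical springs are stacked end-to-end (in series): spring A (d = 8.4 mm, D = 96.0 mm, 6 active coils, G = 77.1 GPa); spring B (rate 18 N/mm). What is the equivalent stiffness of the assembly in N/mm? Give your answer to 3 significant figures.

6.02 N/mm

k_A = Gd⁴/(8D³N_a) = (77.1×10³)(8.4⁴)/(8·96.0³·6) = 9.0389 N/mm
Series: 1/k_eq = 1/9.0389 + 1/18 = 0.16619; k_eq = 6.0173 N/mm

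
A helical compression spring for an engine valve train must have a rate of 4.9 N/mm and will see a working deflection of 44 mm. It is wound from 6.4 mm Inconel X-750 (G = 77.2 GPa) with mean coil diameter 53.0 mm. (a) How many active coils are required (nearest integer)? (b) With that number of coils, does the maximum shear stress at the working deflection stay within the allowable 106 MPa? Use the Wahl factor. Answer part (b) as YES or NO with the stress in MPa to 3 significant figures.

(a) 22 coils; (b) NO, τ_max = 132 MPa

N_a = Gd⁴/(8D³k) = (77.2×10³)(6.4⁴)/(8·53.0³·4.9) = 22.19 → N_a = 22
Actual rate k = Gd⁴/(8D³·22) = 4.9431 N/mm
Working load F = kδ = 4.9431·44 = 217.5 N
C = 53.0/6.4 = 8.2812; K_W = (4C−1)/(4C−4)+0.615/C = 1.1773
τ_max = K_W·8FD/(πd³) = 1.1773·111.98 = 131.83 MPa
τ_max > 106 MPa → exceeds allowable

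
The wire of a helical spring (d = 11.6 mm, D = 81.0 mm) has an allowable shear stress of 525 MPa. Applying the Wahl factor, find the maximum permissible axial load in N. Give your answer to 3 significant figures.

3270 N

C = D/d = 81.0/11.6 = 6.9828
K_W = (4C−1)/(4C−4) + 0.615/C = 26.931/23.931 + 0.0881 = 1.2134
τ_max = K·8FD/(πd³) → F_max = τ_allow·πd³/(8DK)
F_max = 525·π·11.6³/(8·81.0·1.2134) = 2.5744e+06/786.31 = 3274.1 N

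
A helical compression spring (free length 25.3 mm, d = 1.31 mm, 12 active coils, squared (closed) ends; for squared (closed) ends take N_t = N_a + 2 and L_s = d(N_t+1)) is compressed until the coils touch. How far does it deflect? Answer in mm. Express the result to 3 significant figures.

N_t = 14; L_s = 1.31·15 = 19.65 mm
δ_solid = L₀ − L_s = 25.3 − 19.65 = 5.65 mm

5.65 mm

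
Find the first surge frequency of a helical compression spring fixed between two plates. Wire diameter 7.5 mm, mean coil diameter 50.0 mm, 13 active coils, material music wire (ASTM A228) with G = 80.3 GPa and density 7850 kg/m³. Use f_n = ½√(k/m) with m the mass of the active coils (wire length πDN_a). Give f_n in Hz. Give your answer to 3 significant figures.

83.1 Hz

k = Gd⁴/(8D³N_a) = (80.3×10³)(7.5⁴)/(8·50.0³·13) = 19.544 N/mm = 19544 N/m
Wire length L = πDN_a = π·50.0·13 = 2042 mm
m = ρ·(πd²/4)·L = 7850 × 44.179×10⁻⁶ m² × 2.042 m = 0.70818 kg
f_n = ½√(k/m) = 0.5·√(19544/0.70818) = 0.5·√(27598) = 83.063 Hz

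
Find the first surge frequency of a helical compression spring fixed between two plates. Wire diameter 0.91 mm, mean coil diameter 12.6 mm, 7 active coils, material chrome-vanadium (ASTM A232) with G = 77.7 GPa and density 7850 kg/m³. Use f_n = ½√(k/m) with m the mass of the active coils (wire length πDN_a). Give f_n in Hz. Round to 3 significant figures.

290 Hz

k = Gd⁴/(8D³N_a) = (77.7×10³)(0.91⁴)/(8·12.6³·7) = 0.47565 N/mm = 475.65 N/m
Wire length L = πDN_a = π·12.6·7 = 277.09 mm
m = ρ·(πd²/4)·L = 7850 × 0.65039×10⁻⁶ m² × 0.27709 m = 0.0014147 kg
f_n = ½√(k/m) = 0.5·√(475.65/0.0014147) = 0.5·√(3.3622e+05) = 289.92 Hz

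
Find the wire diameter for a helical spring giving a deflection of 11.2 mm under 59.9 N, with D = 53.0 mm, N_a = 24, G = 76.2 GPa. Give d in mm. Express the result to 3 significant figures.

6.69 mm

Required rate k = F/δ = 59.9/11.2 = 5.3482 N/mm
d = (8D³N_a·k / G)^(1/4) = (8·53.0³·24·5.3482 / (76.2×10³))^0.25
  = (2006.2)^0.25 = 6.6926 mm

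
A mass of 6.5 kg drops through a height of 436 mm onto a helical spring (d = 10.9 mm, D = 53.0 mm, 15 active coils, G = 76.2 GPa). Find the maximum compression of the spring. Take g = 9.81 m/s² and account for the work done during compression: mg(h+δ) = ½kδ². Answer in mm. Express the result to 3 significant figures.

k = Gd⁴/(8D³N_a) = (76.2×10³)(10.9⁴)/(8·53.0³·15) = 60.208 N/mm
W = mg = 6.5 × 9.81 = 63.765 N
½kδ² − Wδ − Wh = 0 → δ = (W + √(W² + 2kWh))/k
δ = (63.765 + √(4066 + 3.34773e+06))/60.208 = (63.765 + 1830.8)/60.208 = 31.467 mm

31.5 mm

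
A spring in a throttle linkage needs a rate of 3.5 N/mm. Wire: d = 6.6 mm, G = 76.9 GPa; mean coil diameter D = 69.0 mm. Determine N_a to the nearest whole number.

16

N_a = Gd⁴/(8D³k) = (76.9×10³ × 6.6⁴)/(8 × 69.0³ × 3.5)
    = 1.45916e+08 / 9.19825e+06 = 15.86 → 16 coils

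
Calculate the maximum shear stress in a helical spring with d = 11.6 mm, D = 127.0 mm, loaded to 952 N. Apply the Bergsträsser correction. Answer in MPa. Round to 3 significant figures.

Spring index C = D/d = 127.0/11.6 = 10.9483
K_B = (4C+2)/(4C−3) = 45.793/40.793 = 1.1226
τ₀ = 8FD/(πd³) = 8·952·127.0/(π·11.6³) = 967232/4903.7 = 197.25 MPa
τ_max = K·τ₀ = 1.1226 × 197.25 = 221.42 MPa

221 MPa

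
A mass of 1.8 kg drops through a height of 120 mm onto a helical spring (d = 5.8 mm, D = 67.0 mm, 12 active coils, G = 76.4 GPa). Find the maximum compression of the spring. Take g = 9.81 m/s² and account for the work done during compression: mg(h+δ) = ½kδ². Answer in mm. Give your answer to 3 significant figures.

44.0 mm

k = Gd⁴/(8D³N_a) = (76.4×10³)(5.8⁴)/(8·67.0³·12) = 2.9944 N/mm
W = mg = 1.8 × 9.81 = 17.658 N
½kδ² − Wδ − Wh = 0 → δ = (W + √(W² + 2kWh))/k
δ = (17.658 + √(311.8 + 12690))/2.9944 = (17.658 + 114.03)/2.9944 = 43.977 mm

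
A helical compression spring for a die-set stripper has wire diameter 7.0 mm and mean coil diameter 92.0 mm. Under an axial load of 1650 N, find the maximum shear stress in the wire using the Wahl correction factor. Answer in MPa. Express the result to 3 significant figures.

1250 MPa

Spring index C = D/d = 92.0/7.0 = 13.1429
K_W = (4C−1)/(4C−4) + 0.615/C = 51.571/48.571 + 0.0468 = 1.1086
τ₀ = 8FD/(πd³) = 8·1650·92.0/(π·7.0³) = 1.2144e+06/1077.6 = 1127 MPa
τ_max = K·τ₀ = 1.1086 × 1127 = 1249.3 MPa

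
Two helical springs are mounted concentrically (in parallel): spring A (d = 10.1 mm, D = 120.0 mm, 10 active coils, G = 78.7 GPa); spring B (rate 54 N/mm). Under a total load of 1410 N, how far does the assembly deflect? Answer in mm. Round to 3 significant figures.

k_A = Gd⁴/(8D³N_a) = (78.7×10³)(10.1⁴)/(8·120.0³·10) = 5.9242 N/mm
Parallel: k_eq = 5.9242 + 54 = 59.924 N/mm
δ = F/k_eq = 1410/59.924 = 23.53 mm

23.5 mm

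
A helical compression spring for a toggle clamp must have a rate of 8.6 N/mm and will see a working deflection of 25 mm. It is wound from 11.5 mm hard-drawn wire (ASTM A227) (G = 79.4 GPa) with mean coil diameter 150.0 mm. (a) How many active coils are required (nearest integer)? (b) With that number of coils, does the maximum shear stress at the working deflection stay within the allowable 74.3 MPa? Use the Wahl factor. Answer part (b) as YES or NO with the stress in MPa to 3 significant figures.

(a) 6 coils; (b) YES, τ_max = 59.7 MPa

N_a = Gd⁴/(8D³k) = (79.4×10³)(11.5⁴)/(8·150.0³·8.6) = 5.981 → N_a = 6
Actual rate k = Gd⁴/(8D³·6) = 8.5723 N/mm
Working load F = kδ = 8.5723·25 = 214.31 N
C = 150.0/11.5 = 13.0435; K_W = (4C−1)/(4C−4)+0.615/C = 1.1094
τ_max = K_W·8FD/(πd³) = 1.1094·53.824 = 59.713 MPa
τ_max ≤ 74.3 MPa → acceptable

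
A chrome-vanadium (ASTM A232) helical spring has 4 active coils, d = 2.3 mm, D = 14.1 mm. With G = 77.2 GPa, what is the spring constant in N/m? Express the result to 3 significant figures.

24100 N/m

k = Gd⁴/(8D³N_a) = (77.2×10³ × 2.3⁴) / (8 × 14.1³ × 4)
  = 2.16037e+06 / 89703.1 = 24.084 N/mm = 24084 N/m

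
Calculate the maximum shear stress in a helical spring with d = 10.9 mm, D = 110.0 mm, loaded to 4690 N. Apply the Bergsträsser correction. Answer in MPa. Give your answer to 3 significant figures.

Spring index C = D/d = 110.0/10.9 = 10.0917
K_B = (4C+2)/(4C−3) = 42.367/37.367 = 1.1338
τ₀ = 8FD/(πd³) = 8·4690·110.0/(π·10.9³) = 4.1272e+06/4068.5 = 1014.4 MPa
τ_max = K·τ₀ = 1.1338 × 1014.4 = 1150.2 MPa

1150 MPa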